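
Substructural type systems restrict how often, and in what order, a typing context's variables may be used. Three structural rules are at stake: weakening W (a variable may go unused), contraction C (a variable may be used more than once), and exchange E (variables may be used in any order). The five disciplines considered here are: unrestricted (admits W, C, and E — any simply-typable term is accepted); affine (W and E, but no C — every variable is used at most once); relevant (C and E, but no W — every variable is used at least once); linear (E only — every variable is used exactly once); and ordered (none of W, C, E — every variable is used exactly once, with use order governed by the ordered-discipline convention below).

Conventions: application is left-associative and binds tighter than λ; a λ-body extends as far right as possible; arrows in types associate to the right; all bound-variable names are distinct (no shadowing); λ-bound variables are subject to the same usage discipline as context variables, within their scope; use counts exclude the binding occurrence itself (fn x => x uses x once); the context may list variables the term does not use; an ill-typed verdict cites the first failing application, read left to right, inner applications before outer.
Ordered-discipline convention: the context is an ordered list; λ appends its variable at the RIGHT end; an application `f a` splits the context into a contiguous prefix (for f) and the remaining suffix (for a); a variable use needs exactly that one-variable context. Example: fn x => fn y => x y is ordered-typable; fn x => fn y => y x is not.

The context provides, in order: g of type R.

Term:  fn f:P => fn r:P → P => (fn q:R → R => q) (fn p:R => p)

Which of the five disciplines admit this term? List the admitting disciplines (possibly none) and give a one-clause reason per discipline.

accepted by: affine, unrestricted
variable uses: g ×0; f (bound) ×0; r (bound) ×0; q (bound) ×1; p (bound) ×1
left-to-right use order: q, p
typing: the term checks, with type P → (P → P) → R → R
ordered ✗ (g, f, r left unused)
linear ✗ (g, f, r left unused)
affine ✓ (none of g, f, r, q, p used more than once)
relevant ✗ (g, f, r left unused)
unrestricted ✓ (type-checks (P → (P → P) → R → R) and nothing is barred)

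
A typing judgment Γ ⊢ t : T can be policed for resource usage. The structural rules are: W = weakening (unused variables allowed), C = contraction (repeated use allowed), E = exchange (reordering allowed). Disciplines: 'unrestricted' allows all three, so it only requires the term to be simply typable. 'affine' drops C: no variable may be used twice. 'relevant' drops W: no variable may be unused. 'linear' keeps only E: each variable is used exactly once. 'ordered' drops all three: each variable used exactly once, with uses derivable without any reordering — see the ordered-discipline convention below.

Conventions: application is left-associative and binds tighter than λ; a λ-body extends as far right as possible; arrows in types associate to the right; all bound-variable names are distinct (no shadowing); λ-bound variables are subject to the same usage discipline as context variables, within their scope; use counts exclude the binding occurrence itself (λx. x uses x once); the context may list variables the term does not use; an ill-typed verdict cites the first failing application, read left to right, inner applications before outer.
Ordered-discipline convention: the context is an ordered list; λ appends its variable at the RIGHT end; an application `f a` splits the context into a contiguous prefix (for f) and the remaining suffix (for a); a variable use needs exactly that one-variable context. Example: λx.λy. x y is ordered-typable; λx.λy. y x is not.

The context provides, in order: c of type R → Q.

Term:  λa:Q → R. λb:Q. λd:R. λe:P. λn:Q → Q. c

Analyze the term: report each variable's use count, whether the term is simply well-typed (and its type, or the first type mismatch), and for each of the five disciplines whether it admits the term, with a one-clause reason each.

counts: c=1, a [bound]=0, b [bound]=0, d [bound]=0, e [bound]=0, n [bound]=0
order of uses: c
typing: well-typed at (Q → R) → Q → R → P → (Q → Q) → R → Q
ordered: ✗ — unused: a, b, d, e, n — weakening required
linear: ✗ — unused: a, b, d, e, n — weakening required
affine: ✓ — none of c, a, b, d, e, n used more than once
relevant: ✗ — unused: a, b, d, e, n — weakening required
unrestricted: ✓ — simply typable at (Q → R) → Q → R → P → (Q → Q) → R → Q; W, C, E all held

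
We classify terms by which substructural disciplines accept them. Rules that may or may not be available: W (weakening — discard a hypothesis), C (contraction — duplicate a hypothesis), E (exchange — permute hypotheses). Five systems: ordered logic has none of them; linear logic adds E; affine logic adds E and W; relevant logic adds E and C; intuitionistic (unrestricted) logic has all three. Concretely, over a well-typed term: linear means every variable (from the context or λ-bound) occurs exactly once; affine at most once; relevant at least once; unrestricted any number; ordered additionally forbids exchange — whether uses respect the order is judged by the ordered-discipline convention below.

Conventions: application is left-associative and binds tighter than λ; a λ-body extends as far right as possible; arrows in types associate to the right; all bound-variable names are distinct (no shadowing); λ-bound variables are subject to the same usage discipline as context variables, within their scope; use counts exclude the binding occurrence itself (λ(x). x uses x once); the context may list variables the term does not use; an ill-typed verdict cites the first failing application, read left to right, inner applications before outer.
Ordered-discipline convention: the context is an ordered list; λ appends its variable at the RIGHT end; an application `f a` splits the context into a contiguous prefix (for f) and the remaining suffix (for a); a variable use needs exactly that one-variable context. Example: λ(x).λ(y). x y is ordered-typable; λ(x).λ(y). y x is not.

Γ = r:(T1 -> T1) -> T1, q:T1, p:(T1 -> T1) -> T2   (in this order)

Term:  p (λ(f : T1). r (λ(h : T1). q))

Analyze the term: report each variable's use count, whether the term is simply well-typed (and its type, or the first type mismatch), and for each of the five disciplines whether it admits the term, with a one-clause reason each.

variable uses: r=1, q=1, p=1, f [bound]=0, h [bound]=0
left-to-right use order: p, r, q
typing: well-typed — term : T2
ordered: ✗, needs weakening: f, h unused
linear: ✗, needs weakening: f, h unused
affine: ✓, at most one use each (r, q, p, f, h)
relevant: ✗, needs weakening: f, h unused
unrestricted: ✓, simply typable at T2; W, C, E all held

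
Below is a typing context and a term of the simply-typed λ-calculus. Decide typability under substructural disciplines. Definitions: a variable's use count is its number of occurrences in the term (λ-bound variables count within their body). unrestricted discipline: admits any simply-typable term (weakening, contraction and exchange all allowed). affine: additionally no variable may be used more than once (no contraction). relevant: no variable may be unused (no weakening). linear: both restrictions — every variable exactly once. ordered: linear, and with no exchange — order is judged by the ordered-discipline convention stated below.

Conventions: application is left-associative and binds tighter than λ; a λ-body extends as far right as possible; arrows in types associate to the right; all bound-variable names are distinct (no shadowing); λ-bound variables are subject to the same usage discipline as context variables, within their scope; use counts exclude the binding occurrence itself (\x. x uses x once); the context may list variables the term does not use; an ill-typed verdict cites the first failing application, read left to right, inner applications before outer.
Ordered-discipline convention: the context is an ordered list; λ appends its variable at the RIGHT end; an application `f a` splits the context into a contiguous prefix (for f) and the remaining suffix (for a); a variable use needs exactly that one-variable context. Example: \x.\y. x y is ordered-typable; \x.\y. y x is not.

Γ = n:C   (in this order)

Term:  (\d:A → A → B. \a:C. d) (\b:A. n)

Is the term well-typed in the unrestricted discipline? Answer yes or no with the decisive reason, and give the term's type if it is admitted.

no — not simply typable
variable uses: n ×1; d [bound] ×1; a [bound] ×0; b [bound] ×0
order of uses: d, n
typing: ill-typed: argument of type A → C where A → A → B is required
across the five disciplines: ordered ✗ · linear ✗ · affine ✗ · relevant ✗ · unrestricted ✗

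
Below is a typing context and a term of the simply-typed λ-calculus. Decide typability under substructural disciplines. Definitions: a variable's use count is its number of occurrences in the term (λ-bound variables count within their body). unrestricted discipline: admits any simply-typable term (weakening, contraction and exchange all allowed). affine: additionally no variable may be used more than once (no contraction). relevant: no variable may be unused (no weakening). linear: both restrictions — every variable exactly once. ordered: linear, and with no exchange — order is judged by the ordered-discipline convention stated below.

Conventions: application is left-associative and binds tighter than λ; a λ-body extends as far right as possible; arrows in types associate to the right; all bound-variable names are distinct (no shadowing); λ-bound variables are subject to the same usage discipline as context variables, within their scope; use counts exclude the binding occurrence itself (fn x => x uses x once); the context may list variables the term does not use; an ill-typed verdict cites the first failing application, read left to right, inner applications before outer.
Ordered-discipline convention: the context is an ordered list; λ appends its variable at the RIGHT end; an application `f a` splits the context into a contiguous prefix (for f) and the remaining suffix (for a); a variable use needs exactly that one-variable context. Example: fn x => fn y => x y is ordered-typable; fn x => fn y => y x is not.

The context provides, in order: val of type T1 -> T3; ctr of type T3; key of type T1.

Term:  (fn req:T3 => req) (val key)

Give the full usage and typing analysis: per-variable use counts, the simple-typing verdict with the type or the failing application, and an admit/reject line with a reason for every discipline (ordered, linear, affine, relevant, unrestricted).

counts: val ×1; ctr ×0; key ×1; req [bound] ×1
uses in reading order: req, val, key
typing: well-typed at T3
ordered ✗ (ctr left unused)
linear ✗ (ctr left unused)
affine ✓ (no duplicate uses among val, ctr, key, req)
relevant ✗ (ctr left unused)
unrestricted ✓ (well-typed at T3; no restrictions here)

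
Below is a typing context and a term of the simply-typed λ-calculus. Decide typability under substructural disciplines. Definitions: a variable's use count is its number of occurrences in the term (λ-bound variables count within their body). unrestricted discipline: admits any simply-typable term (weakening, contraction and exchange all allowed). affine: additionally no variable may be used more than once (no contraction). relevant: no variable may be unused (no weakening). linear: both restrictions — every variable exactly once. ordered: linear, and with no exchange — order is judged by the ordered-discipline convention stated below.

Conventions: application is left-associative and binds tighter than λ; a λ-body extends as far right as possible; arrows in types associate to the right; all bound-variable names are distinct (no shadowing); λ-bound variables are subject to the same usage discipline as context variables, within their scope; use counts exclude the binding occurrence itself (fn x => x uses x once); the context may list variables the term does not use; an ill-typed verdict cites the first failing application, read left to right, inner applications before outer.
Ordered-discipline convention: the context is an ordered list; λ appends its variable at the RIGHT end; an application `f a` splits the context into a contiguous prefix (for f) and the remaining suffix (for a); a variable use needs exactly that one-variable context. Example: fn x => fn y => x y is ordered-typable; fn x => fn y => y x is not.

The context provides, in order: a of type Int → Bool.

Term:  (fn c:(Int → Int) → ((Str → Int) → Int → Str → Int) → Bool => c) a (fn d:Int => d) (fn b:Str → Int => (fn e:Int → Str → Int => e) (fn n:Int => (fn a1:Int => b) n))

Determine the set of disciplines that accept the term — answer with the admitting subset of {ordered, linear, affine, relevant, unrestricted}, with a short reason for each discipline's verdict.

accepted by: none
usage: a: 1×, c [bound]: 1×, d [bound]: 1×, b [bound]: 1×, e [bound]: 1×, n [bound]: 1×, a1 [bound]: 0×
left-to-right use order: c, a, d, e, b, n
typing: ill-typed: an application expects (Int → Int) → ((Str → Int) → Int → Str → Int) → Bool but receives Int → Bool
ordered: ✗, fails simple typing
linear: ✗, a type mismatch blocks all five
affine: ✗, the type mismatch rejects it
relevant: ✗, not simply typable
unrestricted: ✗, fails simple typing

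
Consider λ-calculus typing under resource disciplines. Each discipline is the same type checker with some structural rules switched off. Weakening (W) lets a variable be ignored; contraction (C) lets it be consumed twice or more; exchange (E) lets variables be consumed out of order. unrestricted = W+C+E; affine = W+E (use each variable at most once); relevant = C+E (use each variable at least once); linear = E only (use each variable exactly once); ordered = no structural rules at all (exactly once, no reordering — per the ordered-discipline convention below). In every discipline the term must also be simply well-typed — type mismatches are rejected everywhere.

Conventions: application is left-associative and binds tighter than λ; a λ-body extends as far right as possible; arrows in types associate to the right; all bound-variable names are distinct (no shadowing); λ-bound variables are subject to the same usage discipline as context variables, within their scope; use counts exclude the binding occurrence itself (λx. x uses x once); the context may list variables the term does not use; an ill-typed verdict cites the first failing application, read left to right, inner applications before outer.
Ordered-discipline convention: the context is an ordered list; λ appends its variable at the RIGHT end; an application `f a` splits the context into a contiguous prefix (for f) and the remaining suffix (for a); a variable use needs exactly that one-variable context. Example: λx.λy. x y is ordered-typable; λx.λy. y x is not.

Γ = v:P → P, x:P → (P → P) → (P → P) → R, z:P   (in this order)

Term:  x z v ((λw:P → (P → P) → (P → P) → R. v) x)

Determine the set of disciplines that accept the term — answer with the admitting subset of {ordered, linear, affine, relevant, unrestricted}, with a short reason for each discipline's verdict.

admitting disciplines: unrestricted
usage: v ×2, x ×2, z ×1, w [bound] ×0
order of uses: x, z, v, v, x
typing: ✓ — R
ordered: ✗, needs contraction — v ×2, x ×2; needs weakening: w unused
linear: ✗, needs contraction — v ×2, x ×2; needs weakening: w unused
affine: ✗, needs contraction — v ×2, x ×2
relevant: ✗, needs weakening: w unused
unrestricted: ✓, type-checks (R) and nothing is barred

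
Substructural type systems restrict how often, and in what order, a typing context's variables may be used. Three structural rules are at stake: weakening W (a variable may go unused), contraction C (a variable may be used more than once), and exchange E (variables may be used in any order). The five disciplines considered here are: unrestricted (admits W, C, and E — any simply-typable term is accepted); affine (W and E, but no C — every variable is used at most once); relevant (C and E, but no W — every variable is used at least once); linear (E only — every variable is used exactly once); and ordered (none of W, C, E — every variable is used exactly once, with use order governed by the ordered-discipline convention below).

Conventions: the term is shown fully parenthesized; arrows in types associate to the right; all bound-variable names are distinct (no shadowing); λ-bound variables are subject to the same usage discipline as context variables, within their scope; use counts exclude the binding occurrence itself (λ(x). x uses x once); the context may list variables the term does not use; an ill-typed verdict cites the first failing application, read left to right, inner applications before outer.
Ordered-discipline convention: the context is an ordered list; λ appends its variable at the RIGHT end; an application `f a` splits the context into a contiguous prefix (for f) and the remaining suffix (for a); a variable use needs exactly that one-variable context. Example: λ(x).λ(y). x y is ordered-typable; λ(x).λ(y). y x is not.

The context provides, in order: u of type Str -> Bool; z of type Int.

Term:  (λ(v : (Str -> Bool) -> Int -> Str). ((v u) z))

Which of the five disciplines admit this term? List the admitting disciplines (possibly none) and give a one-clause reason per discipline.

admitted in: linear, affine, relevant, unrestricted
usage: u: 1; z: 1; v [bound]: 1
use order (left to right): v, u, z
typing: well-typed at ((Str -> Bool) -> Int -> Str) -> Str
ordered: ✗ — no contiguous prefix/suffix split fits v, u, z
linear: ✓ — each of u, z, v used exactly once
affine: ✓ — at most one use each (u, z, v)
relevant: ✓ — every one of u, z, v appears
unrestricted: ✓ — well-typed at ((Str -> Bool) -> Int -> Str) -> Str; no restrictions here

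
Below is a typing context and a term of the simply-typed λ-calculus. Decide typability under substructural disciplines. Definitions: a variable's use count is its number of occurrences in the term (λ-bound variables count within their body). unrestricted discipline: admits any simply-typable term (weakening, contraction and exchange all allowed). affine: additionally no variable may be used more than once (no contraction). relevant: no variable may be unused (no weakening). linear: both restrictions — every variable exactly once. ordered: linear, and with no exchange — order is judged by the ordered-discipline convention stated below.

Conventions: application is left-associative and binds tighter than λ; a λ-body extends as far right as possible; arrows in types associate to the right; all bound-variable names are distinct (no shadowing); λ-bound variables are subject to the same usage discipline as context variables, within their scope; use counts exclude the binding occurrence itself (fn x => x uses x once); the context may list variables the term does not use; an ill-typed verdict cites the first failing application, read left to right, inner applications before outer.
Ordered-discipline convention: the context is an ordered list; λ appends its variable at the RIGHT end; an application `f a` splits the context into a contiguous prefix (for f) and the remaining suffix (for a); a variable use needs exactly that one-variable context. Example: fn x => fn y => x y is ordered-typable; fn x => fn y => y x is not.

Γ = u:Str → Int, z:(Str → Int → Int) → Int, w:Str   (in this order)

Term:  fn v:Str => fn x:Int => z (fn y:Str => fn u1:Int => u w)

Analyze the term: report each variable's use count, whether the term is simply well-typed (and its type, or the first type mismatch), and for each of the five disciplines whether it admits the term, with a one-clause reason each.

use counts: u: 1×; z: 1×; w: 1×; v [bound]: 0×; x [bound]: 0×; y [bound]: 0×; u1 [bound]: 0×
uses in reading order: z, u, w
typing: well-typed — term : Str → Int → Int
ordered: ✗ — unused: v, x, y, u1 — weakening required
linear: ✗ — unused: v, x, y, u1 — weakening required
affine: ✓ — none of u, z, w, v, x, y, u1 used more than once
relevant: ✗ — unused: v, x, y, u1 — weakening required
unrestricted: ✓ — type-checks (Str → Int → Int) and nothing is barred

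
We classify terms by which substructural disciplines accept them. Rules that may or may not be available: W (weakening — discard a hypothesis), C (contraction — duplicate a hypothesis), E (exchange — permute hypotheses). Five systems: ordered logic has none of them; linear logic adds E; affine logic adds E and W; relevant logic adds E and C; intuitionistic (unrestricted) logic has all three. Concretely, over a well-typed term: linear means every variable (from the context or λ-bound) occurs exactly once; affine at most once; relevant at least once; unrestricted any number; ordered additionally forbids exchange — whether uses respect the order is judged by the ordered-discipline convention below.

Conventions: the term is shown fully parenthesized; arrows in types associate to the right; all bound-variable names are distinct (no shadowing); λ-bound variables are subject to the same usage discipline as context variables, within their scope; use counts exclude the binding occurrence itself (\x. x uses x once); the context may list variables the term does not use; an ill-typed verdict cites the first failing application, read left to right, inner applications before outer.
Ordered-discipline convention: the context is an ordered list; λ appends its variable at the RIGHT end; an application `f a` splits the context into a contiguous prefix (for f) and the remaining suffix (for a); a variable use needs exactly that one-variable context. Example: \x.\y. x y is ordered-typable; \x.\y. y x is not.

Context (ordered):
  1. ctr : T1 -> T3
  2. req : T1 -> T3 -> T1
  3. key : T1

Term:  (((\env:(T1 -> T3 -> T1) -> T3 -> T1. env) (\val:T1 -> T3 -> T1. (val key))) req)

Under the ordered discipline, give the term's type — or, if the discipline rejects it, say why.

not well-typed under ordered — ctr never used (weakening)
counts: ctr: 0×; req: 1×; key: 1×; env [bound]: 1×; val [bound]: 1×
use order (left to right): env, val, key, req
typing: the term checks, with type T3 -> T1
across the five disciplines: ordered ✗, linear ✗, affine ✓, relevant ✗, unrestricted ✓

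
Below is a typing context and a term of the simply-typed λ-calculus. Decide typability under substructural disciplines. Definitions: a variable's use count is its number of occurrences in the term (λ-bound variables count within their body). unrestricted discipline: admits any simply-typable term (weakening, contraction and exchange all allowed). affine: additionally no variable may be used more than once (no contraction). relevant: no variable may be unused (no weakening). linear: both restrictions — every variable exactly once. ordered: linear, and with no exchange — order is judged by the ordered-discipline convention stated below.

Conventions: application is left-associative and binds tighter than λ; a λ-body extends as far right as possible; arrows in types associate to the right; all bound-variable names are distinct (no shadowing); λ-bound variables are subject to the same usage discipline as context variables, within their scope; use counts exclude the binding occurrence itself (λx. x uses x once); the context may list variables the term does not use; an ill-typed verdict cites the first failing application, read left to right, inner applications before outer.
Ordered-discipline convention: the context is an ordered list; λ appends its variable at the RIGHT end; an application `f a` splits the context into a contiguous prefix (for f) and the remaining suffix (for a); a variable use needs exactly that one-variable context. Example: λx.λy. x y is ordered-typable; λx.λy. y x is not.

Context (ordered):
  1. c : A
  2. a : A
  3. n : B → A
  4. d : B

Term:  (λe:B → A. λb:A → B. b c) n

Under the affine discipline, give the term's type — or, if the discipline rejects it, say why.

term : (A → B) → B
usage: c: 1; a: 0; n: 1; d: 0; e [bound]: 0; b [bound]: 1
uses in reading order: b, c, n
typing: well-typed — term : (A → B) → B
per-discipline verdicts: ordered ✗ · linear ✗ · affine ✓ · relevant ✗ · unrestricted ✓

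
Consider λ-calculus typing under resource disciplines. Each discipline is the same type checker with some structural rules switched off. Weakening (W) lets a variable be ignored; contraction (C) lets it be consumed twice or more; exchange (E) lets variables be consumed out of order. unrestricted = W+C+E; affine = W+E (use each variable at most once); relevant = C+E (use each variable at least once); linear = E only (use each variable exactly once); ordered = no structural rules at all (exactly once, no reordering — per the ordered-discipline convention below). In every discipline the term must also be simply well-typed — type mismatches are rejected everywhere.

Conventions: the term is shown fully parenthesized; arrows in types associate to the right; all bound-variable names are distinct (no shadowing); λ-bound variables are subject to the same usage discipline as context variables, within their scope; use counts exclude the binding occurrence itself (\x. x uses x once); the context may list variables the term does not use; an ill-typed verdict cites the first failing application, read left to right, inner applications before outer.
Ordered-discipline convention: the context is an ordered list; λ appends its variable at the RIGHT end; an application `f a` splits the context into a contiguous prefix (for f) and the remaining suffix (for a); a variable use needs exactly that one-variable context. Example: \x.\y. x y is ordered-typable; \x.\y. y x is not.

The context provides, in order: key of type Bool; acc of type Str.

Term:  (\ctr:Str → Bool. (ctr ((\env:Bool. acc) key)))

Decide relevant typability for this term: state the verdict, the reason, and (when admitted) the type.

no — env never used (weakening)
counts: key: 1×, acc: 1×, ctr [bound]: 1×, env [bound]: 0×
uses in reading order: ctr, acc, key
typing: well-typed — term : (Str → Bool) → Bool
all disciplines: ordered ✗ · linear ✗ · affine ✓ · relevant ✗ · unrestricted ✓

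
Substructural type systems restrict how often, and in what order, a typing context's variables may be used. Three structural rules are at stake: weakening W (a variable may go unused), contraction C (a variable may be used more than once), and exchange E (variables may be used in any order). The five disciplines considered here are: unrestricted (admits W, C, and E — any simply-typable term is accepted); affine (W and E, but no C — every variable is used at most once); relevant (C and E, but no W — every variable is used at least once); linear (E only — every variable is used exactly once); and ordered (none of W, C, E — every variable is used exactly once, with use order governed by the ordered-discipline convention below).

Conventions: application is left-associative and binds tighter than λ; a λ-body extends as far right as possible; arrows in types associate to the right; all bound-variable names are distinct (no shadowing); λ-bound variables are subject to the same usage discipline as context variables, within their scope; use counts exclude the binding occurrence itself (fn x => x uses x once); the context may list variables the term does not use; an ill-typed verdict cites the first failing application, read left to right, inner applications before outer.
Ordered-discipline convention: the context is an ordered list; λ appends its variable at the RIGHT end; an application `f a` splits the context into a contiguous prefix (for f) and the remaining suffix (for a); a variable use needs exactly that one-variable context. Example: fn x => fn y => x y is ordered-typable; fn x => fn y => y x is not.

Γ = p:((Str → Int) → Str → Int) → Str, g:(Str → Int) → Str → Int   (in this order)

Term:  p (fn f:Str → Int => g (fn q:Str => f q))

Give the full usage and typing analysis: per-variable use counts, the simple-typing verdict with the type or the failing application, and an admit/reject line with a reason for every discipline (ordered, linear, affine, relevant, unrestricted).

use counts: p ×1; g ×1; f (bound) ×1; q (bound) ×1
left-to-right use order: p, g, f, q
typing: the term checks, with type Str
ordered: ✓ — one use each (p, g, f, q); ordered split holds
linear: ✓ — single use per variable (p, g, f, q)
affine: ✓ — p, g, f, q: no repeats, contraction unneeded
relevant: ✓ — at least one use each (p, g, f, q)
unrestricted: ✓ — type-checks (Str) and nothing is barred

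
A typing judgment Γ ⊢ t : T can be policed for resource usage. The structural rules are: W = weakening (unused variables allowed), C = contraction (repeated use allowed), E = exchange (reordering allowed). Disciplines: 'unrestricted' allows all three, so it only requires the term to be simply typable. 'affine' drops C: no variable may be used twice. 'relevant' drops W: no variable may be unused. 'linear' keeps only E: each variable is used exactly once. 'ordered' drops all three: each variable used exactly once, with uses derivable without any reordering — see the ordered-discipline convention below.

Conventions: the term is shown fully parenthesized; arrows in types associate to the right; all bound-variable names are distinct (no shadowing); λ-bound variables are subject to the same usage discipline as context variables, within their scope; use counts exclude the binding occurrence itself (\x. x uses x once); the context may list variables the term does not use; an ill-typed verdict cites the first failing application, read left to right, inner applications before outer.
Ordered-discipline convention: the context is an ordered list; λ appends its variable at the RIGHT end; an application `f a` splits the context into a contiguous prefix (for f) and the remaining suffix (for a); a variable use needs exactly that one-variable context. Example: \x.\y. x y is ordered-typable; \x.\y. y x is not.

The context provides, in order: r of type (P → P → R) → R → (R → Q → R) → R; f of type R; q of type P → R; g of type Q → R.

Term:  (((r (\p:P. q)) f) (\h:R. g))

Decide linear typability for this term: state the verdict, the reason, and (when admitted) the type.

no — p, h left unused
counts: r ×1; f ×1; q ×1; g ×1; p (bound) ×0; h (bound) ×0
order of uses: r, q, f, g
typing: ✓ — R
across the five disciplines: ordered ✗, linear ✗, affine ✓, relevant ✗, unrestricted ✓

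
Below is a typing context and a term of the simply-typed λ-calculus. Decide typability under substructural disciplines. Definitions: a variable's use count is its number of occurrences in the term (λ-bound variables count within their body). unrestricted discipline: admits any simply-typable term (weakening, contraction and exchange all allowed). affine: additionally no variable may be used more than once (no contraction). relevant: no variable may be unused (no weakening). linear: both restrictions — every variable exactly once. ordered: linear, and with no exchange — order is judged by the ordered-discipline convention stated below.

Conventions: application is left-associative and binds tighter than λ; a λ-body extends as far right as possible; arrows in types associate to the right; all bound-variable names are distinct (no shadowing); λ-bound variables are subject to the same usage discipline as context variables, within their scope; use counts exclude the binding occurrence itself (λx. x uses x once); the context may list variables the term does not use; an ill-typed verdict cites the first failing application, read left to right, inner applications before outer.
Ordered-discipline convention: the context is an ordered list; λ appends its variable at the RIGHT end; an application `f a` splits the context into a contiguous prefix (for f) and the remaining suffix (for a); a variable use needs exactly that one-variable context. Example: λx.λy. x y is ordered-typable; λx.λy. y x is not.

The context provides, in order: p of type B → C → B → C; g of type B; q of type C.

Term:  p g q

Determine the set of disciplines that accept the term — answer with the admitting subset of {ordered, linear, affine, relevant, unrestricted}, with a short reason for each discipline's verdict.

admitted by: ordered, linear, affine, relevant, unrestricted
use counts: p: 1×, g: 1×, q: 1×
order of uses: p, g, q
typing: the term checks, with type B → C
ordered: ✓, one use each (p, g, q); ordered split holds
linear: ✓, p, g, q: one use apiece
affine: ✓, p, g, q: no repeats, contraction unneeded
relevant: ✓, at least one use each (p, g, q)
unrestricted: ✓, type-checks (B → C) and nothing is barred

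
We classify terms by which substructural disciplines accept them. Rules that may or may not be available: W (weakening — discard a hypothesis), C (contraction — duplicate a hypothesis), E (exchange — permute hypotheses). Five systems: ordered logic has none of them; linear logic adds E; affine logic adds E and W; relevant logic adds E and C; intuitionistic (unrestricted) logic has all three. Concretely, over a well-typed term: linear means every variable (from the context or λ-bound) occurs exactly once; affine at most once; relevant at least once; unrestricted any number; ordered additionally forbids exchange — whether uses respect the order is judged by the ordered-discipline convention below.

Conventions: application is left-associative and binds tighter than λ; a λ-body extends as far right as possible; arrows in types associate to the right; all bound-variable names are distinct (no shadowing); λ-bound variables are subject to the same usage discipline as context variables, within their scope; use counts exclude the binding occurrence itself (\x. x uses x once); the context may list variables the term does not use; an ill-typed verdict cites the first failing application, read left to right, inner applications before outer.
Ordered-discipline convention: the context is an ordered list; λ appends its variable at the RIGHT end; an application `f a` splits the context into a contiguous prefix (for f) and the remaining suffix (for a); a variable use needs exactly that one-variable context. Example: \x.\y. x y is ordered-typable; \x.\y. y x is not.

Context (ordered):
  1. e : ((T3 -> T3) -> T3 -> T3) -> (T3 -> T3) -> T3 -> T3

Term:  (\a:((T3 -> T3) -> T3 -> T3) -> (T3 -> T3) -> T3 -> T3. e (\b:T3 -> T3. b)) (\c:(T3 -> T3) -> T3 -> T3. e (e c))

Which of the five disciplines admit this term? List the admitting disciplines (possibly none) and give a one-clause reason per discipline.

admitted by: unrestricted
use counts: e ×3, a [bound] ×0, b [bound] ×1, c [bound] ×1
order of uses: e, b, e, e, c
typing: well-typed at (T3 -> T3) -> T3 -> T3
ordered: ✗ — repeated use of e ×3; unused: a — weakening required
linear: ✗ — repeated use of e ×3; unused: a — weakening required
affine: ✗ — repeated use of e ×3
relevant: ✗ — unused: a — weakening required
unrestricted: ✓ — typability at (T3 -> T3) -> T3 -> T3 is all that's needed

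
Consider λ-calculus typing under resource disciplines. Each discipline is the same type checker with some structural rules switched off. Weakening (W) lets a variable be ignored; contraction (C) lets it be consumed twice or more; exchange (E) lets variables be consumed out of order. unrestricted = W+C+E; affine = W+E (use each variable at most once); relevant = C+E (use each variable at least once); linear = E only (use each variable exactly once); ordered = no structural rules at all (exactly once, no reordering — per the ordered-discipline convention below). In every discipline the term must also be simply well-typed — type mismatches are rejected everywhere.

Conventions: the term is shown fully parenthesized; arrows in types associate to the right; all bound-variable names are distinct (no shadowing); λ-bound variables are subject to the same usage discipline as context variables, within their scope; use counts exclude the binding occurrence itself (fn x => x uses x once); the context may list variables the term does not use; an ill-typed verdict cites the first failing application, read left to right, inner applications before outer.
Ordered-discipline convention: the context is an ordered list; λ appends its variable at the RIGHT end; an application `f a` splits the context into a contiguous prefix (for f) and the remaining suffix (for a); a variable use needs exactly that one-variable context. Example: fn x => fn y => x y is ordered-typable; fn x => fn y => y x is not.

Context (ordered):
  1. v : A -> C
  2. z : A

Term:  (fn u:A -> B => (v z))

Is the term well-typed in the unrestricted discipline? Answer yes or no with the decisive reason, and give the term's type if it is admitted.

yes — well-typed at (A -> B) -> C; no restrictions here; term : (A -> B) -> C
variable uses: v: 1, z: 1, u [bound]: 0
uses in reading order: v, z
typing: well-typed — term : (A -> B) -> C
summary: ordered ✗, linear ✗, affine ✓, relevant ✗, unrestricted ✓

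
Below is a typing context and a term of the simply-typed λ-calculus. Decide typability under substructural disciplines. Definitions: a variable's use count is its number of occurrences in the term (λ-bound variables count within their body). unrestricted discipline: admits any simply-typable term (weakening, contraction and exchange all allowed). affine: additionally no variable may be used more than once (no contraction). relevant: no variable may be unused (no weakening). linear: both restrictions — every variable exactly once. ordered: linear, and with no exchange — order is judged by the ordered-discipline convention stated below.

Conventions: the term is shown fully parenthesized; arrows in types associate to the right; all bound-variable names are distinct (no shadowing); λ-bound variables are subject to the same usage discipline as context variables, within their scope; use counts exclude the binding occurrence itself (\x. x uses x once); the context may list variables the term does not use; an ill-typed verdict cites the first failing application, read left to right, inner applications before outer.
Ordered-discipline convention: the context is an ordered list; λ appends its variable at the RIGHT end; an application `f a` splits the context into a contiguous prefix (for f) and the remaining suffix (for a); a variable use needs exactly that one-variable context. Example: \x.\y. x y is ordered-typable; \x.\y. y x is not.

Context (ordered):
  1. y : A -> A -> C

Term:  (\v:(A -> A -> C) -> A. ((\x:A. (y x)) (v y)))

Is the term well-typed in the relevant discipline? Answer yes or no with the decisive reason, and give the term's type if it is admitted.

yes — every one of y, v, x appears; term : ((A -> A -> C) -> A) -> A -> C
counts: y: 2×; v (λ-bound): 1×; x (λ-bound): 1×
use order (left to right): y, x, v, y
typing: ✓ — ((A -> A -> C) -> A) -> A -> C
per-discipline verdicts: ordered ✗; linear ✗; affine ✗; relevant ✓; unrestricted ✓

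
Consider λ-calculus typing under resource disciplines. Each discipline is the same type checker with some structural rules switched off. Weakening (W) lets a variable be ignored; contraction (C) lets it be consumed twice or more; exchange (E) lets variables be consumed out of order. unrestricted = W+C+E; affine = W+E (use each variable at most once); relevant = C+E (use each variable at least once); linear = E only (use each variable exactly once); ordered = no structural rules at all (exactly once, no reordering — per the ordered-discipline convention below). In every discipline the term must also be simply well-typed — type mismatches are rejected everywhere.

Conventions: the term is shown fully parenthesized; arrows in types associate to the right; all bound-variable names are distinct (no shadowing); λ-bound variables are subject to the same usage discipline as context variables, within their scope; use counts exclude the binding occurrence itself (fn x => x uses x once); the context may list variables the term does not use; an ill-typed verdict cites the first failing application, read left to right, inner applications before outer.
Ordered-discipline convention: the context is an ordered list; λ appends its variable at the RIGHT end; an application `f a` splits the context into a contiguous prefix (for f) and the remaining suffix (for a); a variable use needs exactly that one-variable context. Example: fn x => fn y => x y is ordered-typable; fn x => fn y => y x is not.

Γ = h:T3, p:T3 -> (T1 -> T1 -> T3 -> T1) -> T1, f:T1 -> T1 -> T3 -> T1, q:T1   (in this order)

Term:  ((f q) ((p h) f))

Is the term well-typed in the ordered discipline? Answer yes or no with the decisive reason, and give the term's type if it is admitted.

no — uses contraction: f ×2
variable uses: h: 1, p: 1, f: 2, q: 1
left-to-right use order: f, q, p, h, f
typing: the term checks, with type T3 -> T1
summary: ordered ✗ · linear ✗ · affine ✗ · relevant ✓ · unrestricted ✓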